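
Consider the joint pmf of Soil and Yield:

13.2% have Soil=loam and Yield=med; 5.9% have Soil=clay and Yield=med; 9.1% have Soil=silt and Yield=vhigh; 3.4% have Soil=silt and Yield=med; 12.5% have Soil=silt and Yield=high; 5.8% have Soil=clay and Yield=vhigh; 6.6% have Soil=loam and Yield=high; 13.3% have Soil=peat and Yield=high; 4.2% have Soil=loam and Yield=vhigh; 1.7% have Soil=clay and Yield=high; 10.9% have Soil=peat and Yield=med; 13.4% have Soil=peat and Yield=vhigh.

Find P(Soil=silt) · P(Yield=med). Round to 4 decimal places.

0.0835

P(Soil=silt) = 0.034 + 0.125 + 0.091 = 0.250.
P(Yield=med) = 0.132 + 0.059 + 0.034 + 0.109 = 0.334.
Product: 0.250 × 0.334 = 0.0835.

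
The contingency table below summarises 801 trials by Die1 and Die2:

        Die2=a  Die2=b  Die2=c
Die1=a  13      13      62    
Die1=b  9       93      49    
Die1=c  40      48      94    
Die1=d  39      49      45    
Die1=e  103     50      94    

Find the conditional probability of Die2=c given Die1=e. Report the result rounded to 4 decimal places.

Total with Die1=e: 103 + 50 + 94 = 247.
P(Die2=c | Die1=e) = 94/247 = 0.3806.

0.3806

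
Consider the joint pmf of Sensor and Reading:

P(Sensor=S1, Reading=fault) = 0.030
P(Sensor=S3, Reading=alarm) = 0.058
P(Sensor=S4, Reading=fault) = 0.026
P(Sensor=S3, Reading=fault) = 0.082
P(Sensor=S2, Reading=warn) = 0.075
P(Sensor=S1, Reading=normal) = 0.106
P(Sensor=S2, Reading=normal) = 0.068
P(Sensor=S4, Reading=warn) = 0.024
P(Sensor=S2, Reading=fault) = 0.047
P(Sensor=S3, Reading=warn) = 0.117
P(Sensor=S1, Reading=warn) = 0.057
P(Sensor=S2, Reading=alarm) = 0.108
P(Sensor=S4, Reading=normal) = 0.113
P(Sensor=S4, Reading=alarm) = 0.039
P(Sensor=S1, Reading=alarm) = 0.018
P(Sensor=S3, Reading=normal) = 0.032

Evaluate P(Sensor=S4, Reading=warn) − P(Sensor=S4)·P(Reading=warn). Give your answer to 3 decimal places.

-0.031

P(Sensor=S4) = 0.113 + 0.024 + 0.039 + 0.026 = 0.202.
P(Reading=warn) = 0.057 + 0.075 + 0.117 + 0.024 = 0.273.
P(Sensor=S4, Reading=warn) − P(Sensor=S4)P(Reading=warn) = 0.024 − 0.202×0.273 = -0.031.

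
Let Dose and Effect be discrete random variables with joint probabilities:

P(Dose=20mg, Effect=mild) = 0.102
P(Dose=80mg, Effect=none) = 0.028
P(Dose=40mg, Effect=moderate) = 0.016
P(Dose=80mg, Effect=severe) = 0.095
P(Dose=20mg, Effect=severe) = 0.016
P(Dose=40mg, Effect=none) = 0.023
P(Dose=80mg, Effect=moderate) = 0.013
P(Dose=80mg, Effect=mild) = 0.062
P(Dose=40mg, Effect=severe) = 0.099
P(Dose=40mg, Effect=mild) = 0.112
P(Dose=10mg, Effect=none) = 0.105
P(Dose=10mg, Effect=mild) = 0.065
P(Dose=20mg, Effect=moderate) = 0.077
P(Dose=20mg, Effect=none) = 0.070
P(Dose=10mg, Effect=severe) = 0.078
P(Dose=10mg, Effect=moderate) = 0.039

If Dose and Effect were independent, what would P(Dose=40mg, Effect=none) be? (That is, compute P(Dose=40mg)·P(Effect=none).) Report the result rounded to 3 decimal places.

P(Dose=40mg) = 0.023 + 0.112 + 0.016 + 0.099 = 0.250.
P(Effect=none) = 0.105 + 0.070 + 0.023 + 0.028 = 0.226.
Product: 0.250 × 0.226 = 0.057.

0.057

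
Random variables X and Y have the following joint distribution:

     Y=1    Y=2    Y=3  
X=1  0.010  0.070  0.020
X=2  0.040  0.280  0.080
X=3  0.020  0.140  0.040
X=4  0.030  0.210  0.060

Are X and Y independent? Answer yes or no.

yes

Every cell satisfies P(X,Y) = P(X)·P(Y). For instance P(X=3) = 0.200, P(Y=3) = 0.200, and 0.200×0.200 = 0.040 matches the joint entry. So X and Y are independent.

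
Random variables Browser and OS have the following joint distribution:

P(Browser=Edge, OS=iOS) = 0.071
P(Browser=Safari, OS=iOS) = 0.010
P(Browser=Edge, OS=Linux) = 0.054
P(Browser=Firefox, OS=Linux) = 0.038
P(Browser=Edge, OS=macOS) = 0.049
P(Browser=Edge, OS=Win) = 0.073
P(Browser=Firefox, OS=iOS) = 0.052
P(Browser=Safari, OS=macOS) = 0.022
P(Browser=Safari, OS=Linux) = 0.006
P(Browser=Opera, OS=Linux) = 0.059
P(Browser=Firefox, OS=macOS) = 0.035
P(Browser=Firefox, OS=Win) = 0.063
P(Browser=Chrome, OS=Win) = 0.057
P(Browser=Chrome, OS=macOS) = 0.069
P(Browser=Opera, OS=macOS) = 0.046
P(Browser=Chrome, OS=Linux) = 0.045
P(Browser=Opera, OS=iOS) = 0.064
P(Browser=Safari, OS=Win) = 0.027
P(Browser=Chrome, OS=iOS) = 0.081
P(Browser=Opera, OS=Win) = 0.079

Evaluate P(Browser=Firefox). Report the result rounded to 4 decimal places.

P(Browser=Firefox) = 0.063 + 0.035 + 0.038 + 0.052 = 0.188.

0.1880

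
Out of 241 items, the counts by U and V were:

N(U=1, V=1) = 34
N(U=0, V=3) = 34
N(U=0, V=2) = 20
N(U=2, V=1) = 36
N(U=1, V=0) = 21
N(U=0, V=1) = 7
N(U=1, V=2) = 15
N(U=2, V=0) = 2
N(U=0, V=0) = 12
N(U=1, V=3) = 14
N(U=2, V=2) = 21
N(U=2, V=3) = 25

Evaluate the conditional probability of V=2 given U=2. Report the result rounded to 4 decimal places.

Total with U=2: 2 + 36 + 21 + 25 = 84.
P(V=2 | U=2) = 21/84 = 0.2500.

0.2500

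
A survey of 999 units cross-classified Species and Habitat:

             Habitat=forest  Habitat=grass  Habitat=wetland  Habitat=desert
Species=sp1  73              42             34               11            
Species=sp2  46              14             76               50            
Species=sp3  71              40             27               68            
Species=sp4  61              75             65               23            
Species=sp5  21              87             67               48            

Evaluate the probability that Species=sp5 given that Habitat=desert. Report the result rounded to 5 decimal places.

Total with Habitat=desert: 11 + 50 + 68 + 23 + 48 = 200.
P(Species=sp5 | Habitat=desert) = 48/200 = 0.24000.

0.24000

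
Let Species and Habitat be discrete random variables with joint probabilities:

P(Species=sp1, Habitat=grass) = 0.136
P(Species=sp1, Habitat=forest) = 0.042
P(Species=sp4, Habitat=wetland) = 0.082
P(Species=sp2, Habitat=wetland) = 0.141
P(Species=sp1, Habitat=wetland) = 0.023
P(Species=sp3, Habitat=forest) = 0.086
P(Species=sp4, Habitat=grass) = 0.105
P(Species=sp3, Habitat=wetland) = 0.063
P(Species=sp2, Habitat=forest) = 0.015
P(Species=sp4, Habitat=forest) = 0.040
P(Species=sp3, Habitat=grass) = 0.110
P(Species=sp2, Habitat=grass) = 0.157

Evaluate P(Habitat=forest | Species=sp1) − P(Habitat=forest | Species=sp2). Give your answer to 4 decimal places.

0.1610

P(Species=sp1) = 0.042 + 0.136 + 0.023 = 0.201; P(Habitat=forest | Species=sp1) = 0.042/0.201 = 0.20896.
P(Species=sp2) = 0.015 + 0.157 + 0.141 = 0.313; P(Habitat=forest | Species=sp2) = 0.015/0.313 = 0.04792.
Difference = 0.1610.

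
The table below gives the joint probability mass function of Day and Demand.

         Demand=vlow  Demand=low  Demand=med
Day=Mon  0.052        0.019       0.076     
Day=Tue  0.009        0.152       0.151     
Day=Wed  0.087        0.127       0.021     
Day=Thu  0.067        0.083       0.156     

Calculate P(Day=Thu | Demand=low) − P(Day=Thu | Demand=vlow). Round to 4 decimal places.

P(Demand=low) = 0.019 + 0.152 + 0.127 + 0.083 = 0.381; P(Day=Thu | Demand=low) = 0.083/0.381 = 0.21785.
P(Demand=vlow) = 0.052 + 0.009 + 0.087 + 0.067 = 0.215; P(Day=Thu | Demand=vlow) = 0.067/0.215 = 0.31163.
Difference = -0.0938.

-0.0938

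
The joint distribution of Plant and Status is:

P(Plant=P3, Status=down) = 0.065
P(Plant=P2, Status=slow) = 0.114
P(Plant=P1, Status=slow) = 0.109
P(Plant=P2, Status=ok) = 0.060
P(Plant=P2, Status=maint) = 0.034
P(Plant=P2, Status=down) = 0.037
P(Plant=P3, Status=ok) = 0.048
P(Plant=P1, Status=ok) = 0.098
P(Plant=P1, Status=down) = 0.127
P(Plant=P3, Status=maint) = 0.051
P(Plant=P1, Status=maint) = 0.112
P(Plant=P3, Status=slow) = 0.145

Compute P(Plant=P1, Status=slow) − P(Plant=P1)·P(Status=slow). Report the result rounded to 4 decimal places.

P(Plant=P1) = 0.098 + 0.109 + 0.127 + 0.112 = 0.446.
P(Status=slow) = 0.109 + 0.114 + 0.145 = 0.368.
P(Plant=P1, Status=slow) − P(Plant=P1)P(Status=slow) = 0.109 − 0.446×0.368 = -0.0551.

-0.0551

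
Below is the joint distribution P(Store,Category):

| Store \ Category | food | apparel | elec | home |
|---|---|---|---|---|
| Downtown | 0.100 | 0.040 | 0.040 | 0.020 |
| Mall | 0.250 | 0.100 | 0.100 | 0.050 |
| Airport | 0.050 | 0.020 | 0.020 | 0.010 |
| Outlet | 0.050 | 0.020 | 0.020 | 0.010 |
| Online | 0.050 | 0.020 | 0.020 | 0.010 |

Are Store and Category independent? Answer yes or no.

Every cell satisfies P(Store,Category) = P(Store)·P(Category). For instance P(Store=Outlet) = 0.100, P(Category=apparel) = 0.200, and 0.100×0.200 = 0.020 matches the joint entry. So Store and Category are independent.

yes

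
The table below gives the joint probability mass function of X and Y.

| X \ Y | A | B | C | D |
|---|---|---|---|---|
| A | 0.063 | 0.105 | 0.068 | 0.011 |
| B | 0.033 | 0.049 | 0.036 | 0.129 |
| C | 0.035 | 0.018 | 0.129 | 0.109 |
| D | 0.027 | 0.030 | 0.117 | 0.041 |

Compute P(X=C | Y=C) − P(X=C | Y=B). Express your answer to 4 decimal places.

P(Y=C) = 0.068 + 0.036 + 0.129 + 0.117 = 0.350; P(X=C | Y=C) = 0.129/0.350 = 0.36857.
P(Y=B) = 0.105 + 0.049 + 0.018 + 0.030 = 0.202; P(X=C | Y=B) = 0.018/0.202 = 0.08911.
Difference = 0.2795.

0.2795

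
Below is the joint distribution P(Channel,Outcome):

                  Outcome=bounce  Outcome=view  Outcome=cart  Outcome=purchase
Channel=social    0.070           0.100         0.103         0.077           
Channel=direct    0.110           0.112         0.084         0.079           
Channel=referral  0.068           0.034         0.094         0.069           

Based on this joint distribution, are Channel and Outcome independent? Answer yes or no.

no

P(Channel=referral) = 0.265 and P(Outcome=view) = 0.246, so their product is 0.06519, but P(Channel=referral, Outcome=view) = 0.034. Since these differ, Channel and Outcome are not independent.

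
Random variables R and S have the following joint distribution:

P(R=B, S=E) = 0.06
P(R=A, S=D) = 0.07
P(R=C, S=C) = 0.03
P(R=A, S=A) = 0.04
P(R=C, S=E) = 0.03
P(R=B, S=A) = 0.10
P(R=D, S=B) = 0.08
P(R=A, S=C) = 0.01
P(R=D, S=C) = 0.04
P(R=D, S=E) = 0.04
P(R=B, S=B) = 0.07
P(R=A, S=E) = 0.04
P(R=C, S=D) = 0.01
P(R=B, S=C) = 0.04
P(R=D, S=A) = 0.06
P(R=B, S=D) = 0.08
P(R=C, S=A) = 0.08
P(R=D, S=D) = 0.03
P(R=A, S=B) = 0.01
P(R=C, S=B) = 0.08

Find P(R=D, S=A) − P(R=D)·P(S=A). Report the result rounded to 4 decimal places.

-0.0100

P(R=D) = 0.06 + 0.08 + 0.04 + 0.03 + 0.04 = 0.25.
P(S=A) = 0.04 + 0.10 + 0.08 + 0.06 = 0.28.
P(R=D, S=A) − P(R=D)P(S=A) = 0.06 − 0.25×0.28 = -0.0100.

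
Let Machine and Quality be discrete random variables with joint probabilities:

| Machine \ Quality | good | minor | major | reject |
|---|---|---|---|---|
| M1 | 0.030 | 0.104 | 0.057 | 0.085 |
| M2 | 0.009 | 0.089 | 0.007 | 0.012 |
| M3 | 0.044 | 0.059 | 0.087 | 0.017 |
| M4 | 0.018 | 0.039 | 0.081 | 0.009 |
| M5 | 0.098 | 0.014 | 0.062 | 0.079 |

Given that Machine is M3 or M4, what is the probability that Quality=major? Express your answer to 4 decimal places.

P(Machine=M3) = 0.044 + 0.059 + 0.087 + 0.017 = 0.207.
P(Machine=M4) = 0.018 + 0.039 + 0.081 + 0.009 = 0.147.
P(Machine ∈ {M3, M4}) = 0.207 + 0.147 = 0.354; P(Quality=major, Machine ∈ {M3, M4}) = 0.087 + 0.081 = 0.168.
P(Quality=major | Machine ∈ {M3, M4}) = 0.168/0.354 = 0.4746.

0.4746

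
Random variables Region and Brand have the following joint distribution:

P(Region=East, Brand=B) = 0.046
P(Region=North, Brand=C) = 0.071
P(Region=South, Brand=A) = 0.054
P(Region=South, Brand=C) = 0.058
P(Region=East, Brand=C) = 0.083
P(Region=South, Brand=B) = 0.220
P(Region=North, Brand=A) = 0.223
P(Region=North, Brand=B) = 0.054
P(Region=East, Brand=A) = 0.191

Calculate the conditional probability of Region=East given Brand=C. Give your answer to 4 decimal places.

P(Brand=C) = 0.071 + 0.058 + 0.083 = 0.212.
P(Region=East | Brand=C) = 0.083/0.212 = 0.3915.

0.3915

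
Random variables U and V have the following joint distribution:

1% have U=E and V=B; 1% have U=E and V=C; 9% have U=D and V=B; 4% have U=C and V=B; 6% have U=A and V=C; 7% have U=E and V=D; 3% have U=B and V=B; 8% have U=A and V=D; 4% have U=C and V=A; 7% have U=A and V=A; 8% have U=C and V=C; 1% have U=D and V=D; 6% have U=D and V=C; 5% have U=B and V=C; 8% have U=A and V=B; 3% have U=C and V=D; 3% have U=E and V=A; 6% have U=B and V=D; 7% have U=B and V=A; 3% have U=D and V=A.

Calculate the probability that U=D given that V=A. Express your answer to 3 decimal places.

0.125

P(V=A) = 0.07 + 0.07 + 0.04 + 0.03 + 0.03 = 0.24.
P(U=D | V=A) = 0.03/0.24 = 0.125.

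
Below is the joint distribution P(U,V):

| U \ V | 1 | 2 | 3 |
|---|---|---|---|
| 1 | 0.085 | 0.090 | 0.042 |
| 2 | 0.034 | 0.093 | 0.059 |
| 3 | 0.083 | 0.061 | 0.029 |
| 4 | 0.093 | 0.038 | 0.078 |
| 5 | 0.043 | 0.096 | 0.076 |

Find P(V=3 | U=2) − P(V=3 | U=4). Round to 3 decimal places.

-0.056

P(U=2) = 0.034 + 0.093 + 0.059 = 0.186; P(V=3 | U=2) = 0.059/0.186 = 0.3172.
P(U=4) = 0.093 + 0.038 + 0.078 = 0.209; P(V=3 | U=4) = 0.078/0.209 = 0.3732.
Difference = -0.056.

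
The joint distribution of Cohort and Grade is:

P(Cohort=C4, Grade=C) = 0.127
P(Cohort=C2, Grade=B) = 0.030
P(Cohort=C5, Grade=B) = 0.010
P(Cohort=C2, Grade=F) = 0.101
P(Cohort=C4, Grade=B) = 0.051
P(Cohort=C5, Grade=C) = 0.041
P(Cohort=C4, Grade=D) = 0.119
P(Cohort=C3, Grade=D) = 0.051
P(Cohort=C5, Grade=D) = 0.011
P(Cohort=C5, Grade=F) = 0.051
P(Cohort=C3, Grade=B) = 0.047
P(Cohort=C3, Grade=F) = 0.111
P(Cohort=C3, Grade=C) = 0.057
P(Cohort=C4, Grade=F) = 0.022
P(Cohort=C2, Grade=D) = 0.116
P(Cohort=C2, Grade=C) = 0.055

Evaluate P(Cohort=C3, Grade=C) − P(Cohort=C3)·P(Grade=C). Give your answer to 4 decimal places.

-0.0175

P(Cohort=C3) = 0.047 + 0.057 + 0.051 + 0.111 = 0.266.
P(Grade=C) = 0.055 + 0.057 + 0.127 + 0.041 = 0.280.
P(Cohort=C3, Grade=C) − P(Cohort=C3)P(Grade=C) = 0.057 − 0.266×0.280 = -0.0175.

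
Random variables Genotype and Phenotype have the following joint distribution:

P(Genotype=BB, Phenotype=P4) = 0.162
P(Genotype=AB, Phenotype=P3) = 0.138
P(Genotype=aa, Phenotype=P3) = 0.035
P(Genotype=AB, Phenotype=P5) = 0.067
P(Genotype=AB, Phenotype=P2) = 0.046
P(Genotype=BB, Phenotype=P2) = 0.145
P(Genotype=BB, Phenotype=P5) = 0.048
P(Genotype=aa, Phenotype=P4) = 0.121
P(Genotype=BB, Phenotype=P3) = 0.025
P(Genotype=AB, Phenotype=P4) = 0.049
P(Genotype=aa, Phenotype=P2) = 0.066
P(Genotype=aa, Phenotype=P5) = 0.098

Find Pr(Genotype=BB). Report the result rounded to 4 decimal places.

P(Genotype=BB) = 0.145 + 0.025 + 0.162 + 0.048 = 0.380.

0.3800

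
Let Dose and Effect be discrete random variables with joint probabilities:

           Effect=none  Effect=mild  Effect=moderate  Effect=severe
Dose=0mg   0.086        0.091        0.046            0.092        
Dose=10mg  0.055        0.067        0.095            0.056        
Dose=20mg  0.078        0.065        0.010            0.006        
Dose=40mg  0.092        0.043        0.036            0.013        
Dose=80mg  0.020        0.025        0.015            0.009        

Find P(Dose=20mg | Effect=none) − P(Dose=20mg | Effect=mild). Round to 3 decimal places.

0.012

P(Effect=none) = 0.086 + 0.055 + 0.078 + 0.092 + 0.020 = 0.331; P(Dose=20mg | Effect=none) = 0.078/0.331 = 0.2356.
P(Effect=mild) = 0.091 + 0.067 + 0.065 + 0.043 + 0.025 = 0.291; P(Dose=20mg | Effect=mild) = 0.065/0.291 = 0.2234.
Difference = 0.012.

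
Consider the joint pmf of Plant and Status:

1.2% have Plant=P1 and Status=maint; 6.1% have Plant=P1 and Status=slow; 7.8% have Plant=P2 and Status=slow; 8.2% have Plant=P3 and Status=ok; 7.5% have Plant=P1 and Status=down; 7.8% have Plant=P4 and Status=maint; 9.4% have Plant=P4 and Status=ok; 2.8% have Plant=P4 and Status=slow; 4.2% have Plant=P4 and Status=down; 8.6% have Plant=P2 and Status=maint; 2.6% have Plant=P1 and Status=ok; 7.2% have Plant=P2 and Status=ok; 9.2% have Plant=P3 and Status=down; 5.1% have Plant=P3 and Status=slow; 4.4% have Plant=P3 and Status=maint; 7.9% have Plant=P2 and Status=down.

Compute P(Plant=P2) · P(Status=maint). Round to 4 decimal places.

P(Plant=P2) = 0.072 + 0.078 + 0.079 + 0.086 = 0.315.
P(Status=maint) = 0.012 + 0.086 + 0.044 + 0.078 = 0.220.
Product: 0.315 × 0.220 = 0.0693.

0.0693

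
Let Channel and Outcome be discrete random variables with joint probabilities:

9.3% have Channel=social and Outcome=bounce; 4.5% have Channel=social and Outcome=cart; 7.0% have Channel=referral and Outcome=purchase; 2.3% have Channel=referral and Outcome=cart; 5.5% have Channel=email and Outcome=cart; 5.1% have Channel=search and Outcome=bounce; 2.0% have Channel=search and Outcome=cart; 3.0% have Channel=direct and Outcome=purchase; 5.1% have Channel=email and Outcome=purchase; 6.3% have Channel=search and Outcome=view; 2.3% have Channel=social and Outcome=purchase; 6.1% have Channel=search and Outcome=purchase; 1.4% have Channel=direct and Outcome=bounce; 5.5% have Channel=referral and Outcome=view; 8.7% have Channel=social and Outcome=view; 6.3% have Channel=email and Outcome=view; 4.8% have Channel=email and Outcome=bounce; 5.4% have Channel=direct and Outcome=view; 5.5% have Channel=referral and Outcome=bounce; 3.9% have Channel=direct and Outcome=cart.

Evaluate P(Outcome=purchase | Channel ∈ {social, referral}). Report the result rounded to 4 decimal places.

0.2062

P(Channel=social) = 0.093 + 0.087 + 0.045 + 0.023 = 0.248.
P(Channel=referral) = 0.055 + 0.055 + 0.023 + 0.070 = 0.203.
P(Channel ∈ {social, referral}) = 0.248 + 0.203 = 0.451; P(Outcome=purchase, Channel ∈ {social, referral}) = 0.023 + 0.070 = 0.093.
P(Outcome=purchase | Channel ∈ {social, referral}) = 0.093/0.451 = 0.2062.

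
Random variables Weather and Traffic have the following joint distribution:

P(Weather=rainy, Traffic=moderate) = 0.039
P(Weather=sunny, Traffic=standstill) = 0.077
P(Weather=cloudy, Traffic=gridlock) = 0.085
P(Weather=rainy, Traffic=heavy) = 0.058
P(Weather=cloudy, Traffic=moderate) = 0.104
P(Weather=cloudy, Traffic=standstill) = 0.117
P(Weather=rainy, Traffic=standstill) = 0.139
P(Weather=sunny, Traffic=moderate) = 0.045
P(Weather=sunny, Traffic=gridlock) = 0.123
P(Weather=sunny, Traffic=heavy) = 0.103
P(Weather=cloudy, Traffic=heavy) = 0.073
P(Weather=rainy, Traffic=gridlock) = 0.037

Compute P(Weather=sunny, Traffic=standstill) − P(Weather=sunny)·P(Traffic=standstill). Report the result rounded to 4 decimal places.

-0.0389

P(Weather=sunny) = 0.045 + 0.103 + 0.123 + 0.077 = 0.348.
P(Traffic=standstill) = 0.077 + 0.117 + 0.139 = 0.333.
P(Weather=sunny, Traffic=standstill) − P(Weather=sunny)P(Traffic=standstill) = 0.077 − 0.348×0.333 = -0.0389.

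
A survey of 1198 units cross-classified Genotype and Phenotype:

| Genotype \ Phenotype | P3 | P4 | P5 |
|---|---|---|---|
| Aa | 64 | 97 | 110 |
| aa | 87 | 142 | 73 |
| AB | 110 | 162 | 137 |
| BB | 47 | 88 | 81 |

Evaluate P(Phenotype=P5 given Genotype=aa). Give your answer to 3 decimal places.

Total with Genotype=aa: 87 + 142 + 73 = 302.
P(Phenotype=P5 | Genotype=aa) = 73/302 = 0.242.

0.242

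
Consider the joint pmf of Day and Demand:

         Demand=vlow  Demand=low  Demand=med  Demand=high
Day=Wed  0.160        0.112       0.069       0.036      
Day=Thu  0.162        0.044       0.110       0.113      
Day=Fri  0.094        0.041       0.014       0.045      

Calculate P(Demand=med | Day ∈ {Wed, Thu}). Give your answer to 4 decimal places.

P(Day=Wed) = 0.160 + 0.112 + 0.069 + 0.036 = 0.377.
P(Day=Thu) = 0.162 + 0.044 + 0.110 + 0.113 = 0.429.
P(Day ∈ {Wed, Thu}) = 0.377 + 0.429 = 0.806; P(Demand=med, Day ∈ {Wed, Thu}) = 0.069 + 0.110 = 0.179.
P(Demand=med | Day ∈ {Wed, Thu}) = 0.179/0.806 = 0.2221.

0.2221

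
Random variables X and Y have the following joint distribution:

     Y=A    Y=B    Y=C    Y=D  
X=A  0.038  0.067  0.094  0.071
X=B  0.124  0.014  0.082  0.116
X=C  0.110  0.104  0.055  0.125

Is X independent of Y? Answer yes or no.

P(X=B) = 0.336 and P(Y=B) = 0.185, so their product is 0.06216, but P(X=B, Y=B) = 0.014. Since these differ, X and Y are not independent.

no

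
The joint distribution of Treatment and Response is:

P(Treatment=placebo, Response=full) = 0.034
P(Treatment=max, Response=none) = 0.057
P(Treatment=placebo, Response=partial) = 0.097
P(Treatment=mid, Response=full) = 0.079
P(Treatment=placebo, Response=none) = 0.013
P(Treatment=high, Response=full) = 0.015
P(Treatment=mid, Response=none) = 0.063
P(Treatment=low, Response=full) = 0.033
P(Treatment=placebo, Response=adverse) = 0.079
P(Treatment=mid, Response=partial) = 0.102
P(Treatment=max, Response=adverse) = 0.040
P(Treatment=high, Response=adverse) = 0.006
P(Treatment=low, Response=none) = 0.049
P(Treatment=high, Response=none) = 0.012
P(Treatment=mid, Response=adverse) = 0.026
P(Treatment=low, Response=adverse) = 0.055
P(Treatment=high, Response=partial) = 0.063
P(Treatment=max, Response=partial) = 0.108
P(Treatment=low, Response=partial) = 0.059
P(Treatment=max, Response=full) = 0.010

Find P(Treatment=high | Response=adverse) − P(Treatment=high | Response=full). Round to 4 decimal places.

-0.0586

P(Response=adverse) = 0.079 + 0.055 + 0.026 + 0.006 + 0.040 = 0.206; P(Treatment=high | Response=adverse) = 0.006/0.206 = 0.02913.
P(Response=full) = 0.034 + 0.033 + 0.079 + 0.015 + 0.010 = 0.171; P(Treatment=high | Response=full) = 0.015/0.171 = 0.08772.
Difference = -0.0586.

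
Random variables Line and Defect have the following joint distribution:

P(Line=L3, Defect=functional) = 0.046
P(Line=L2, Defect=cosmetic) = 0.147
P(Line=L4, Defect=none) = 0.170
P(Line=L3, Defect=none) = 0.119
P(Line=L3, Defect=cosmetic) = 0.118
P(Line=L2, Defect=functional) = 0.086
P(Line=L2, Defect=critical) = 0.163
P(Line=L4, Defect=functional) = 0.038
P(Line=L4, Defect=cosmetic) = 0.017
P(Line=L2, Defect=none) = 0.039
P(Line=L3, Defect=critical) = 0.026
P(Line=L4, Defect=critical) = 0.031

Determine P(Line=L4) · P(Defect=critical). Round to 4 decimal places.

0.0563

P(Line=L4) = 0.170 + 0.017 + 0.038 + 0.031 = 0.256.
P(Defect=critical) = 0.163 + 0.026 + 0.031 = 0.220.
Product: 0.256 × 0.220 = 0.0563.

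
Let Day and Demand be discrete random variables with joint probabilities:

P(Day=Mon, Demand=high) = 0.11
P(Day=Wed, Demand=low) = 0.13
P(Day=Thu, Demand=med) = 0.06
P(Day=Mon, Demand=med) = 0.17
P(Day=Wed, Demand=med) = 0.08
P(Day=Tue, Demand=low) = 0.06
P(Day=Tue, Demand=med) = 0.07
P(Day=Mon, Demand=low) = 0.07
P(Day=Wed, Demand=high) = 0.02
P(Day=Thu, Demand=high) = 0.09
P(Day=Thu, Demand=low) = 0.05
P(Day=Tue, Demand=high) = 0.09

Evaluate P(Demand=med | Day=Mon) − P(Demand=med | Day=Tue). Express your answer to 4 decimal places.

0.1675

P(Day=Mon) = 0.07 + 0.17 + 0.11 = 0.35; P(Demand=med | Day=Mon) = 0.17/0.35 = 0.48571.
P(Day=Tue) = 0.06 + 0.07 + 0.09 = 0.22; P(Demand=med | Day=Tue) = 0.07/0.22 = 0.31818.
Difference = 0.1675.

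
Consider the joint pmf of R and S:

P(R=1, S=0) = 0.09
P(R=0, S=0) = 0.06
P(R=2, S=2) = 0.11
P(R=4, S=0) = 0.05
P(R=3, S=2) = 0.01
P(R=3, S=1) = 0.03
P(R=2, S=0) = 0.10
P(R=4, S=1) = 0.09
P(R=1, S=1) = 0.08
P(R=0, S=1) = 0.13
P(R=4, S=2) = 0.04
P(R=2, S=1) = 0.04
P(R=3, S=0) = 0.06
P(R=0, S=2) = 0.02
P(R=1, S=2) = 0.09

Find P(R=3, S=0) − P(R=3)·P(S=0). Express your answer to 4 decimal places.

P(R=3) = 0.06 + 0.03 + 0.01 = 0.10.
P(S=0) = 0.06 + 0.09 + 0.10 + 0.06 + 0.05 = 0.36.
P(R=3, S=0) − P(R=3)P(S=0) = 0.06 − 0.10×0.36 = 0.0240.

0.0240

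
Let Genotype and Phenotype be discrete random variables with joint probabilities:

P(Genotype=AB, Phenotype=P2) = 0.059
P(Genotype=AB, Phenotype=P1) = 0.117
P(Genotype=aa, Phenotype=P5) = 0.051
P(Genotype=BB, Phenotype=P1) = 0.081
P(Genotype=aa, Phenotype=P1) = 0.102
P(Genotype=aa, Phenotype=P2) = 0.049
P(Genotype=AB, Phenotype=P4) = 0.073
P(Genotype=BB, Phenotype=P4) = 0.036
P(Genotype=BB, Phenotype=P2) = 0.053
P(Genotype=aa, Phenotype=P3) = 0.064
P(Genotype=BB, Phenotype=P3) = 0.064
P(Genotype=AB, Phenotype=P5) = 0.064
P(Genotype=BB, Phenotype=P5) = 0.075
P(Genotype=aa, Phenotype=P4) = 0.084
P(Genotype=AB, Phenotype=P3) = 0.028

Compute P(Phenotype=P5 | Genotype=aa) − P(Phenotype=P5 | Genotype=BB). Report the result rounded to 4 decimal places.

-0.0970

P(Genotype=aa) = 0.102 + 0.049 + 0.064 + 0.084 + 0.051 = 0.350; P(Phenotype=P5 | Genotype=aa) = 0.051/0.350 = 0.14571.
P(Genotype=BB) = 0.081 + 0.053 + 0.064 + 0.036 + 0.075 = 0.309; P(Phenotype=P5 | Genotype=BB) = 0.075/0.309 = 0.24272.
Difference = -0.0970.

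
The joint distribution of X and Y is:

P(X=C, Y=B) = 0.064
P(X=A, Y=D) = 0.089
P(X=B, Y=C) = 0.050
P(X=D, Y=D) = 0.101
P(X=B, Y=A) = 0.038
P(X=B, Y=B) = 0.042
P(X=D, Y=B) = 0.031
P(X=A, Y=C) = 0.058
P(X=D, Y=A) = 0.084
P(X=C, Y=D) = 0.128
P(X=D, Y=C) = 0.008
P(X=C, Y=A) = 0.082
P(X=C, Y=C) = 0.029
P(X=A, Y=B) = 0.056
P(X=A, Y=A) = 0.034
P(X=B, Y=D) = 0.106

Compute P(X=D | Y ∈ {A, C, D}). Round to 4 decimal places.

P(Y=A) = 0.034 + 0.038 + 0.082 + 0.084 = 0.238.
P(Y=C) = 0.058 + 0.050 + 0.029 + 0.008 = 0.145.
P(Y=D) = 0.089 + 0.106 + 0.128 + 0.101 = 0.424.
P(Y ∈ {A, C, D}) = 0.238 + 0.145 + 0.424 = 0.807; P(X=D, Y ∈ {A, C, D}) = 0.084 + 0.008 + 0.101 = 0.193.
P(X=D | Y ∈ {A, C, D}) = 0.193/0.807 = 0.2392.

0.2392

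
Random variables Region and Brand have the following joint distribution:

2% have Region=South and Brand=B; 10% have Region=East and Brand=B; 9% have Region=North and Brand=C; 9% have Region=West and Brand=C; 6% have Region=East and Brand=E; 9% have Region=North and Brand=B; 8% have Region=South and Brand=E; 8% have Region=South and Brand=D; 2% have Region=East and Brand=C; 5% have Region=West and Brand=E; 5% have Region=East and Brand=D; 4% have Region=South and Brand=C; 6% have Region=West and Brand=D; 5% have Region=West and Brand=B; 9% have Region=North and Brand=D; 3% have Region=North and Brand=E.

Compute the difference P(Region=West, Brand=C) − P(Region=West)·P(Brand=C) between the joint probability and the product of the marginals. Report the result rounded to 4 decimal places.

0.0300

P(Region=West) = 0.05 + 0.09 + 0.06 + 0.05 = 0.25.
P(Brand=C) = 0.09 + 0.04 + 0.02 + 0.09 = 0.24.
P(Region=West, Brand=C) − P(Region=West)P(Brand=C) = 0.09 − 0.25×0.24 = 0.0300.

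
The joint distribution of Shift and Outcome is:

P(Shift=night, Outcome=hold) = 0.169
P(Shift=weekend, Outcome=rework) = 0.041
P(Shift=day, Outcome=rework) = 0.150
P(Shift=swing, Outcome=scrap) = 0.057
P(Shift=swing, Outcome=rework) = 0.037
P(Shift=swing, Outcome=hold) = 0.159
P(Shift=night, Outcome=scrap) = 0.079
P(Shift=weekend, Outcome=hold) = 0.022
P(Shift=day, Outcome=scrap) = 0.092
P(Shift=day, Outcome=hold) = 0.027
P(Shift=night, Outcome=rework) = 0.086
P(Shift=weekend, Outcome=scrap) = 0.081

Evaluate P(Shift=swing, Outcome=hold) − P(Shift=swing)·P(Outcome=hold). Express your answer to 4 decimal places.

0.0636

P(Shift=swing) = 0.037 + 0.057 + 0.159 = 0.253.
P(Outcome=hold) = 0.027 + 0.159 + 0.169 + 0.022 = 0.377.
P(Shift=swing, Outcome=hold) − P(Shift=swing)P(Outcome=hold) = 0.159 − 0.253×0.377 = 0.0636.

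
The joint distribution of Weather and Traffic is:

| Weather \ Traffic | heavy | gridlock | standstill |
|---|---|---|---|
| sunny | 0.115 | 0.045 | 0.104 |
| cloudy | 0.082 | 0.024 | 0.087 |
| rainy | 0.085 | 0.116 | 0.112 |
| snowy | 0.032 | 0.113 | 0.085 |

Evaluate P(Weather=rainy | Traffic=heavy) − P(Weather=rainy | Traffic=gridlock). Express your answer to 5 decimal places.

-0.11856

P(Traffic=heavy) = 0.115 + 0.082 + 0.085 + 0.032 = 0.314; P(Weather=rainy | Traffic=heavy) = 0.085/0.314 = 0.270701.
P(Traffic=gridlock) = 0.045 + 0.024 + 0.116 + 0.113 = 0.298; P(Weather=rainy | Traffic=gridlock) = 0.116/0.298 = 0.389262.
Difference = -0.11856.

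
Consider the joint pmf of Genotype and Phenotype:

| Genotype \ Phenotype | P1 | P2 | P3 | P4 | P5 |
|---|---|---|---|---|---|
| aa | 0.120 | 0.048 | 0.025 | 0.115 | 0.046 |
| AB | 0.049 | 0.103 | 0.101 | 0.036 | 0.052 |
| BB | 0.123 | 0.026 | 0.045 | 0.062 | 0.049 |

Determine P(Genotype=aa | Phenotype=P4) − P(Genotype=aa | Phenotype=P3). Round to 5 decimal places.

P(Phenotype=P4) = 0.115 + 0.036 + 0.062 = 0.213; P(Genotype=aa | Phenotype=P4) = 0.115/0.213 = 0.539906.
P(Phenotype=P3) = 0.025 + 0.101 + 0.045 = 0.171; P(Genotype=aa | Phenotype=P3) = 0.025/0.171 = 0.146199.
Difference = 0.39371.

0.39371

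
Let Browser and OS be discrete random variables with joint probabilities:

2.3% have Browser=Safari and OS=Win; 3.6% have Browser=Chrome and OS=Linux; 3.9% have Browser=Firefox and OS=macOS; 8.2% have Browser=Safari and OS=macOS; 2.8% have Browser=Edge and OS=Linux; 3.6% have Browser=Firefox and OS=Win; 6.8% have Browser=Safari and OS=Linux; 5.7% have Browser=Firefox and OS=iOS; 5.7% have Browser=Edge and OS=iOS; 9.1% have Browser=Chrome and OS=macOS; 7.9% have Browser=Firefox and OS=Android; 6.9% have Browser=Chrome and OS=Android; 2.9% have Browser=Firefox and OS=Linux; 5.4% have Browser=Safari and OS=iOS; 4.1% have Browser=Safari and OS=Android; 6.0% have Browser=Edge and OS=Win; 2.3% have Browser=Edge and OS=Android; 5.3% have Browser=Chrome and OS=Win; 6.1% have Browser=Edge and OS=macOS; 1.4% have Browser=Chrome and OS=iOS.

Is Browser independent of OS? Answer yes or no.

P(Browser=Chrome) = 0.263 and P(OS=iOS) = 0.182, so their product is 0.04787, but P(Browser=Chrome, OS=iOS) = 0.014. Since these differ, Browser and OS are not independent.

no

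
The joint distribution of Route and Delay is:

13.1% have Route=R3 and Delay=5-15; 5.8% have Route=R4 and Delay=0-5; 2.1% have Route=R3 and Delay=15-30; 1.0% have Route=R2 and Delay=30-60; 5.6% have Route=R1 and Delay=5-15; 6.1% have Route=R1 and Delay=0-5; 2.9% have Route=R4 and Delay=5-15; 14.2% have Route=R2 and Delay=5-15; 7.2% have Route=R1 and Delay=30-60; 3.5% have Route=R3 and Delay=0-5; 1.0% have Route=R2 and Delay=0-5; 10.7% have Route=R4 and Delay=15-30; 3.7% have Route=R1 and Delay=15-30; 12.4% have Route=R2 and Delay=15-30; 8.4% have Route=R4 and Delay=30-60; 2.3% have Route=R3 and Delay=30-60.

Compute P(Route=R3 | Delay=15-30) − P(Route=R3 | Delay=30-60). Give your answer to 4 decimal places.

P(Delay=15-30) = 0.037 + 0.124 + 0.021 + 0.107 = 0.289; P(Route=R3 | Delay=15-30) = 0.021/0.289 = 0.07266.
P(Delay=30-60) = 0.072 + 0.010 + 0.023 + 0.084 = 0.189; P(Route=R3 | Delay=30-60) = 0.023/0.189 = 0.12169.
Difference = -0.0490.

-0.0490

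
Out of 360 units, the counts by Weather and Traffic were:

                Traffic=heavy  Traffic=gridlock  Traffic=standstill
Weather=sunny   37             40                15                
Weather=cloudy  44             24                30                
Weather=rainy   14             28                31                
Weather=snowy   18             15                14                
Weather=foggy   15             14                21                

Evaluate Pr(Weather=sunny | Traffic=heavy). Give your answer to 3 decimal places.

Total with Traffic=heavy: 37 + 44 + 14 + 18 + 15 = 128.
P(Weather=sunny | Traffic=heavy) = 37/128 = 0.289.

0.289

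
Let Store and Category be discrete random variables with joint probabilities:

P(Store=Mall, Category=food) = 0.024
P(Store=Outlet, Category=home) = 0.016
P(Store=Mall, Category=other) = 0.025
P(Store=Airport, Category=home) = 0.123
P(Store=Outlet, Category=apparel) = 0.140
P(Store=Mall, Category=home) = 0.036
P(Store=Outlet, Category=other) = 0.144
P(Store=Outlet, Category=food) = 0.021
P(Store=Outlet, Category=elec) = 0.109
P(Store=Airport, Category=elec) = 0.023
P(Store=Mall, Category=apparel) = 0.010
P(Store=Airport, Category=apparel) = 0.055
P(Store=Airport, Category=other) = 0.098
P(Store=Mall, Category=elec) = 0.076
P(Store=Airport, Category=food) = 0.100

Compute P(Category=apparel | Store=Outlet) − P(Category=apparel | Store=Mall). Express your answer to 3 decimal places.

0.267

P(Store=Outlet) = 0.021 + 0.140 + 0.109 + 0.016 + 0.144 = 0.430; P(Category=apparel | Store=Outlet) = 0.140/0.430 = 0.3256.
P(Store=Mall) = 0.024 + 0.010 + 0.076 + 0.036 + 0.025 = 0.171; P(Category=apparel | Store=Mall) = 0.010/0.171 = 0.0585.
Difference = 0.267.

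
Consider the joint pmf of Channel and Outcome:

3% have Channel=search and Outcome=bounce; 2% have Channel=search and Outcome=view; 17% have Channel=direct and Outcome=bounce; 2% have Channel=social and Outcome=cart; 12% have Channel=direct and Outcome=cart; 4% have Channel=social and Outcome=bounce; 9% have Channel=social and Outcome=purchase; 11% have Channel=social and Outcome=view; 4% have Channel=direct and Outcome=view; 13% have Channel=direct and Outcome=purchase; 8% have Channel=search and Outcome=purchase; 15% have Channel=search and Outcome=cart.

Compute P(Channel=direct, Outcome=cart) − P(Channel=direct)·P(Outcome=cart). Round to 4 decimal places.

P(Channel=direct) = 0.17 + 0.04 + 0.12 + 0.13 = 0.46.
P(Outcome=cart) = 0.15 + 0.02 + 0.12 = 0.29.
P(Channel=direct, Outcome=cart) − P(Channel=direct)P(Outcome=cart) = 0.12 − 0.46×0.29 = -0.0134.

-0.0134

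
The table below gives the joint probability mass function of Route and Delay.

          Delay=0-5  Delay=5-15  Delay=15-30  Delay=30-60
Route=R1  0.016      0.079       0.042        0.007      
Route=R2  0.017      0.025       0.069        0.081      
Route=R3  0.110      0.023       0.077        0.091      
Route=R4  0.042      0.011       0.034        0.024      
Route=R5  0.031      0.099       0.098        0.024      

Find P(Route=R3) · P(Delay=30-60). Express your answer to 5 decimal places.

0.06833

P(Route=R3) = 0.110 + 0.023 + 0.077 + 0.091 = 0.301.
P(Delay=30-60) = 0.007 + 0.081 + 0.091 + 0.024 + 0.024 = 0.227.
Product: 0.301 × 0.227 = 0.06833.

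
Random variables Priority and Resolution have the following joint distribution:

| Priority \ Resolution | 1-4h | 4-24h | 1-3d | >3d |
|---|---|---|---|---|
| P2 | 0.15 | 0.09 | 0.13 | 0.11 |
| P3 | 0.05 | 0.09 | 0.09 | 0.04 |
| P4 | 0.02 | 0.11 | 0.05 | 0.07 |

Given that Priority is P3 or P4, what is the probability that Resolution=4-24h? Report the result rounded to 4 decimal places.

P(Priority=P3) = 0.05 + 0.09 + 0.09 + 0.04 = 0.27.
P(Priority=P4) = 0.02 + 0.11 + 0.05 + 0.07 = 0.25.
P(Priority ∈ {P3, P4}) = 0.27 + 0.25 = 0.52; P(Resolution=4-24h, Priority ∈ {P3, P4}) = 0.09 + 0.11 = 0.20.
P(Resolution=4-24h | Priority ∈ {P3, P4}) = 0.20/0.52 = 0.3846.

0.3846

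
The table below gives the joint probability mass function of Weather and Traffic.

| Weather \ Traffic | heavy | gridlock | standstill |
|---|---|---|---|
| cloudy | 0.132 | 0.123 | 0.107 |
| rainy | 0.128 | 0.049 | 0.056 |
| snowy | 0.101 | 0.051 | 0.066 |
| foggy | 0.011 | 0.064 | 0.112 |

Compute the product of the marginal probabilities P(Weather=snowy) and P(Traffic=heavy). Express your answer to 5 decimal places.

P(Weather=snowy) = 0.101 + 0.051 + 0.066 = 0.218.
P(Traffic=heavy) = 0.132 + 0.128 + 0.101 + 0.011 = 0.372.
Product: 0.218 × 0.372 = 0.08110.

0.08110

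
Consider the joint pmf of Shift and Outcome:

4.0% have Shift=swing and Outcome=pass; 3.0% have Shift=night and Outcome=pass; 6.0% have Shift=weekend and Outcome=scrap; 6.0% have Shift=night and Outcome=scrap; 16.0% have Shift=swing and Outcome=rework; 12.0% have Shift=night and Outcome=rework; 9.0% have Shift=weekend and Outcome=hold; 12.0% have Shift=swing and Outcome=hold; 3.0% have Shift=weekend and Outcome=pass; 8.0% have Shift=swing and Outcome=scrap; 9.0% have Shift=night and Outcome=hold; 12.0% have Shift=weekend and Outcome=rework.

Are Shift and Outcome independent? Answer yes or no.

yes

Every cell satisfies P(Shift,Outcome) = P(Shift)·P(Outcome). For instance P(Shift=night) = 0.300, P(Outcome=hold) = 0.300, and 0.300×0.300 = 0.090 matches the joint entry. So Shift and Outcome are independent.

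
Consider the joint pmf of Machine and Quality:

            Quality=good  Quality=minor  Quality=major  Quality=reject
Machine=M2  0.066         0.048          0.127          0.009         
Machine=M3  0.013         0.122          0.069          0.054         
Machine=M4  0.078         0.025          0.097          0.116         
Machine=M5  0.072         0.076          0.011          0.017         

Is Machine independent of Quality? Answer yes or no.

no

P(Machine=M4) = 0.316 and P(Quality=minor) = 0.271, so their product is 0.08564, but P(Machine=M4, Quality=minor) = 0.025. Since these differ, Machine and Quality are not independent.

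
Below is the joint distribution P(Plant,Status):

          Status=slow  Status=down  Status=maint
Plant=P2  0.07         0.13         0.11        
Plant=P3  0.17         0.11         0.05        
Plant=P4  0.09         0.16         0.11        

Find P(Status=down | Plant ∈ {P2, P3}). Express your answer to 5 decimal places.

0.37500

P(Plant=P2) = 0.07 + 0.13 + 0.11 = 0.31.
P(Plant=P3) = 0.17 + 0.11 + 0.05 = 0.33.
P(Plant ∈ {P2, P3}) = 0.31 + 0.33 = 0.64; P(Status=down, Plant ∈ {P2, P3}) = 0.13 + 0.11 = 0.24.
P(Status=down | Plant ∈ {P2, P3}) = 0.24/0.64 = 0.37500.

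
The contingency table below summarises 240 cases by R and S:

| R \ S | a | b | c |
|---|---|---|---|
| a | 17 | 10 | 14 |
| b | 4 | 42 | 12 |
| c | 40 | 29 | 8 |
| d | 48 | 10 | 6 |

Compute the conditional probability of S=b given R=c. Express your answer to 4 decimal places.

0.3766

Total with R=c: 40 + 29 + 8 = 77.
P(S=b | R=c) = 29/77 = 0.3766.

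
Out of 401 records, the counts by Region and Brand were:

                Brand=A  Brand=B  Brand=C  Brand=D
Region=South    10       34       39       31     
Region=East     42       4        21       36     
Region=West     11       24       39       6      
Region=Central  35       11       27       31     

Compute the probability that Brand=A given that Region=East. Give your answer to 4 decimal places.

0.4078

Total with Region=East: 42 + 4 + 21 + 36 = 103.
P(Brand=A | Region=East) = 42/103 = 0.4078.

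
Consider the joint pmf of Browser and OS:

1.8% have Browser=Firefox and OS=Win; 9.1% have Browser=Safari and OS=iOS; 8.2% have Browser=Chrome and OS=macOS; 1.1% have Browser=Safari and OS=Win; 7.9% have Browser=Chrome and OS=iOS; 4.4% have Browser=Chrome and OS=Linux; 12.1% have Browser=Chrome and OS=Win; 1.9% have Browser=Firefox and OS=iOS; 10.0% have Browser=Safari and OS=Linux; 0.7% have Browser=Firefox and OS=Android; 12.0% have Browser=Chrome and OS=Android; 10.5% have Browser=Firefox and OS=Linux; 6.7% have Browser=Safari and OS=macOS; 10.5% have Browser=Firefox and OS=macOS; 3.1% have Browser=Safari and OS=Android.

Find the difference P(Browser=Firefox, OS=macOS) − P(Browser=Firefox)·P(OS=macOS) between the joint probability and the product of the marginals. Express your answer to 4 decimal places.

P(Browser=Firefox) = 0.018 + 0.105 + 0.105 + 0.019 + 0.007 = 0.254.
P(OS=macOS) = 0.082 + 0.105 + 0.067 = 0.254.
P(Browser=Firefox, OS=macOS) − P(Browser=Firefox)P(OS=macOS) = 0.105 − 0.254×0.254 = 0.0405.

0.0405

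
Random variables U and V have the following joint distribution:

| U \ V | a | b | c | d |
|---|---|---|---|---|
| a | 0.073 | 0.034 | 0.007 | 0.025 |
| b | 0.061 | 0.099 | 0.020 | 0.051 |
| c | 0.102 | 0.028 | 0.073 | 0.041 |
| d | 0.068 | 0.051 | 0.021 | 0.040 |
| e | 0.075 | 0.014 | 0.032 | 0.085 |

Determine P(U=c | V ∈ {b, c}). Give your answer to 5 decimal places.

0.26649

P(V=b) = 0.034 + 0.099 + 0.028 + 0.051 + 0.014 = 0.226.
P(V=c) = 0.007 + 0.020 + 0.073 + 0.021 + 0.032 = 0.153.
P(V ∈ {b, c}) = 0.226 + 0.153 = 0.379; P(U=c, V ∈ {b, c}) = 0.028 + 0.073 = 0.101.
P(U=c | V ∈ {b, c}) = 0.101/0.379 = 0.26649.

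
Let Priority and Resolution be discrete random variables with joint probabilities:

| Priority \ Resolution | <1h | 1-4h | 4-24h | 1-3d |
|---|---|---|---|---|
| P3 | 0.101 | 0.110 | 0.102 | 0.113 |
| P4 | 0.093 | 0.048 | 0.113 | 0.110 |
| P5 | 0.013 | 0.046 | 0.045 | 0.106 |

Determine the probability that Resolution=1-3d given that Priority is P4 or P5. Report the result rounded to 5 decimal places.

P(Priority=P4) = 0.093 + 0.048 + 0.113 + 0.110 = 0.364.
P(Priority=P5) = 0.013 + 0.046 + 0.045 + 0.106 = 0.210.
P(Priority ∈ {P4, P5}) = 0.364 + 0.210 = 0.574; P(Resolution=1-3d, Priority ∈ {P4, P5}) = 0.110 + 0.106 = 0.216.
P(Resolution=1-3d | Priority ∈ {P4, P5}) = 0.216/0.574 = 0.37631.

0.37631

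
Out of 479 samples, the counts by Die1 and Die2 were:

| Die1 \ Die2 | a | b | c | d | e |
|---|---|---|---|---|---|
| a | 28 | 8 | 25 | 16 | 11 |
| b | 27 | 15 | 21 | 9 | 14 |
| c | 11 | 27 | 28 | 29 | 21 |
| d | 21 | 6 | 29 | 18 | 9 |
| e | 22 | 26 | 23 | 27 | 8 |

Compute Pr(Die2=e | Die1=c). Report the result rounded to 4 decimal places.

0.1810

Total with Die1=c: 11 + 27 + 28 + 29 + 21 = 116.
P(Die2=e | Die1=c) = 21/116 = 0.1810.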